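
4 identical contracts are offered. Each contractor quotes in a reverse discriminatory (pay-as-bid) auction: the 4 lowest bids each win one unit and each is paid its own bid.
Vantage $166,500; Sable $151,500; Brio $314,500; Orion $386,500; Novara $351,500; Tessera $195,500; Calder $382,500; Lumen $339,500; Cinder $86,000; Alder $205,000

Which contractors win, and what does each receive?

Cinder $86,000, Sable $151,500, Vantage $166,500, Tessera $195,500

Bids ranked low→high: 86,000 (Cinder), 151,500 (Sable), 166,500 (Vantage), 195,500 (Tessera), 205,000 (Alder), 314,500 (Brio), …
Winners (4 units): Cinder, Sable, Vantage, Tessera.
Each winner is paid its own bid: Cinder $86,000, Sable $151,500, Vantage $166,500, Tessera $195,500.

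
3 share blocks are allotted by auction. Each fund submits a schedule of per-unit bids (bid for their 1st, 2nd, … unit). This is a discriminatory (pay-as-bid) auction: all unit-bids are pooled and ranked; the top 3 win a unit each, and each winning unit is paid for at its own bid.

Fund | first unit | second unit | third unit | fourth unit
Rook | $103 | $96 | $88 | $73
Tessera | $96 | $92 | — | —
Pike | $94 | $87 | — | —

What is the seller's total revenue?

Pooled unit-bids ranked (top 3): 103 (Rook-1), 96 (Rook-2), 96 (Tessera-1)
Next rejected bid: $94 (not a price — pay-as-bid).
Each winning unit pays its own bid.
Revenue = 103 + 96 + 96 = $295.

Total revenue: $295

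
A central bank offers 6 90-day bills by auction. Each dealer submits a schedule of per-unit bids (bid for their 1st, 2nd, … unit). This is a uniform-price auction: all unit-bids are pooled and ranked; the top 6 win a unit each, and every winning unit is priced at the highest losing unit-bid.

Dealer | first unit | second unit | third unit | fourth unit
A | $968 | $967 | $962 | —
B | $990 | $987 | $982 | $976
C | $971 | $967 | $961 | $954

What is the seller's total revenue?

Merging the schedules and taking the best 6: 990 (B-1), 987 (B-2), 982 (B-3), 976 (B-4), 971 (C-1), 968 (A-1)
The (k+1)-th unit-bid is $967.
Allocation: A 1, B 4, C 1. Every unit priced at $967.
Revenue = 6 × 967 = $5,802.

Total revenue: $5,802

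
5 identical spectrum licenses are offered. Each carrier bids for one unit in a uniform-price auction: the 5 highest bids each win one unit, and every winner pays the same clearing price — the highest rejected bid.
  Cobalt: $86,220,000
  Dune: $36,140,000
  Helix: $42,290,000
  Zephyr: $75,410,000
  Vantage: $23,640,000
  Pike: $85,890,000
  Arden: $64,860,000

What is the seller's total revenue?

Sorting: 86,220,000 (Cobalt), 85,890,000 (Pike), 75,410,000 (Zephyr), 64,860,000 (Arden), 42,290,000 (Helix), 36,140,000 (Dune), 23,640,000 (Vantage)
Winners (5 units): Cobalt, Pike, Zephyr, Arden, Helix.
First losing bid is Dune's $36,140,000, which sets the uniform price.
Total revenue = 5 × $36,140,000 = $180,700,000.

Total revenue: $180,700,000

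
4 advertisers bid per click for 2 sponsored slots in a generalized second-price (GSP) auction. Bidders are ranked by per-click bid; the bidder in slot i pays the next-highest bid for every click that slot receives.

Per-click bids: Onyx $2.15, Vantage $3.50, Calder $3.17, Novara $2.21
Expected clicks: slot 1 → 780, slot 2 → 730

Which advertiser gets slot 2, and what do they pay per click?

Sorting advertisers: $3.50 (Vantage) > $3.17 (Calder) > $2.21 (Novara) > …
Slot 2 goes to the second-ranked bidder, Calder, who pays the next bid down: $2.21/click.

Calder; $2.21 per click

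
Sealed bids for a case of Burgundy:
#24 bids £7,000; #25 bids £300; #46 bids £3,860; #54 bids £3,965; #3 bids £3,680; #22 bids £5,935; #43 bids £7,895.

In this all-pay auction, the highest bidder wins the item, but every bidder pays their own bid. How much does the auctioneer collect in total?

Rule: the highest bidder wins the item, but every bidder pays their own bid.
Bids ranked: 7,895 (#43) > 7,000 (#24) > 5,935 (#22) > 3,965 (#54) > 3,860 (#46) > 3,680 (#3) > …
Every bidder forfeits their bid regardless of winning.
Revenue = 7,000 + 300 + 3,860 + 3,965 + 3,680 + 5,935 + 7,895 = £32,635.

Total revenue: £32,635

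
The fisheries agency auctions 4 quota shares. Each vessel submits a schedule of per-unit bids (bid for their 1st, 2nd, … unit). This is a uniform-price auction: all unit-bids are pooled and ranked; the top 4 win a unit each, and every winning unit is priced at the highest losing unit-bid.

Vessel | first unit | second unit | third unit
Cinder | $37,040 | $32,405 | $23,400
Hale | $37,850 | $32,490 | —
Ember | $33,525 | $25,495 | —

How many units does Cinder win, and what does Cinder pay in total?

Pooled unit-bids ranked (top 4): 37,850 (Hale-1), 37,040 (Cinder-1), 33,525 (Ember-1), 32,490 (Hale-2)
The (k+1)-th unit-bid is $32,405.
Cinder wins 1 unit(s) at $32,405 each.

Cinder: 1 unit, pays $32,405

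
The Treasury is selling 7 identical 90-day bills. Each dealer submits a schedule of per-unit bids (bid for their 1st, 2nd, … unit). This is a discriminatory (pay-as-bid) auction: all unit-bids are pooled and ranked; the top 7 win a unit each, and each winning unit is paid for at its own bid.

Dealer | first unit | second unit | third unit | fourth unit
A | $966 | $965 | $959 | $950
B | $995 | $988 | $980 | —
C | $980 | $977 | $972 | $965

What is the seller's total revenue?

Total revenue: $6,858

Merging the schedules and taking the best 7: 995 (B-1), 988 (B-2), 980 (B-3), 980 (C-1), 977 (C-2), 972 (C-3), 966 (A-1)
Next rejected bid: $965 (not a price — pay-as-bid).
Each winning unit pays its own bid.
Revenue = 995 + 988 + 980 + 980 + 977 + 972 + 966 = $6,858.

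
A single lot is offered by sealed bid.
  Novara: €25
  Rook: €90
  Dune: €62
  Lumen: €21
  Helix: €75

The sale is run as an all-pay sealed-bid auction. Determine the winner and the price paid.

Rook pays €90

All-pay sealed-bid auction: the highest bidder wins the item, but every bidder pays their own bid.
Bids in order: 90 (Rook) > 75 (Helix) > 62 (Dune) > 25 (Novara) > 21 (Lumen)
Rook wins with the top bid; all bids are sunk regardless.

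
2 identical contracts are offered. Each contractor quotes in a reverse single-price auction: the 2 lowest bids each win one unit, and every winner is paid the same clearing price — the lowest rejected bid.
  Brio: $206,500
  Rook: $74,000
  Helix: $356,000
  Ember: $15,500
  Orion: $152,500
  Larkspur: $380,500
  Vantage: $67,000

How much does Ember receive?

Ordering the bids: 15,500 (Ember), 67,000 (Vantage), 74,000 (Rook), 152,500 (Orion), …
The 2 lowest are Ember, Vantage.
Lowest unsuccessful bid: $74,000 → clearing price.
Ember wins → is paid $74,000.

Ember is paid $74,000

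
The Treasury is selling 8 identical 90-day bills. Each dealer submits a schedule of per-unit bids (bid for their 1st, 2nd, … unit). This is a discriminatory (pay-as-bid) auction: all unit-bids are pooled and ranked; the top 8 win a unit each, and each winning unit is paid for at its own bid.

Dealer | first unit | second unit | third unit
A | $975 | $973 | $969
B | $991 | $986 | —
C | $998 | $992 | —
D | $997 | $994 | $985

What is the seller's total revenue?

All unit-bids, highest first — top 8: 998 (C-1), 997 (D-1), 994 (D-2), 992 (C-2), 991 (B-1), 986 (B-2), 985 (D-3), 975 (A-1)
Next rejected bid: $973 (not a price — pay-as-bid).
Each winning unit pays its own bid.
Revenue = 998 + 997 + 994 + 992 + 991 + 986 + 985 + 975 = $7,918.

Total revenue: $7,918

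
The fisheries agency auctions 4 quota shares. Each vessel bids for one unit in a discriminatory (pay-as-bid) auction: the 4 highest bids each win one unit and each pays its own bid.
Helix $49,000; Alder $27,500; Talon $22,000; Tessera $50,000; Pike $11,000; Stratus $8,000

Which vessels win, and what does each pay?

Tessera $50,000, Helix $49,000, Alder $27,500, Talon $22,000

Sorting: 50,000 (Tessera), 49,000 (Helix), 27,500 (Alder), 22,000 (Talon), 11,000 (Pike), 8,000 (Stratus)
Winners (4 units): Tessera, Helix, Alder, Talon.
Each winner pays its own bid: Tessera $50,000, Helix $49,000, Alder $27,500, Talon $22,000.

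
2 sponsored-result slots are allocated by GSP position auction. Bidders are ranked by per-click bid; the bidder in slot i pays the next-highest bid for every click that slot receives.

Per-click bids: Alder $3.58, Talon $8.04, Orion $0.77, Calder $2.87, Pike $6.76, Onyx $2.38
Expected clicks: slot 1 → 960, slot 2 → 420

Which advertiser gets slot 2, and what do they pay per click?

Pike; $3.58 per click

Ranked by bid: $8.04 (Talon) > $6.76 (Pike) > $3.58 (Alder) > …
Slot 2 goes to the second-ranked bidder, Pike, who pays the next bid down: $3.58/click.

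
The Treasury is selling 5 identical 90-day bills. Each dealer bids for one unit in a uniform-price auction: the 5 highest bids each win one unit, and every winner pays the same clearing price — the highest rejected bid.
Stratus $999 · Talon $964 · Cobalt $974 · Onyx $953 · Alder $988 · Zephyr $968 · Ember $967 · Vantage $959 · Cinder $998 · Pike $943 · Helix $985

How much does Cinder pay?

Sorting: 999 (Stratus), 998 (Cinder), 988 (Alder), 985 (Helix), 974 (Cobalt), 968 (Zephyr), 967 (Ember), …
Top 5: Stratus, Cinder, Alder, Helix, Cobalt.
Highest unsuccessful bid: $968 → clearing price.
Cinder wins → pays $968.

Cinder pays $968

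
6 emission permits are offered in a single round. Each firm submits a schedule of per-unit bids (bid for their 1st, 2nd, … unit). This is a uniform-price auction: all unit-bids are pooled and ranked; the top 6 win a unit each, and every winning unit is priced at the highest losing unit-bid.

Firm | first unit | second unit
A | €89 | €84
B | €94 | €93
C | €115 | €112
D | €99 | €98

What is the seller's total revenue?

Pooled unit-bids ranked (top 6): 115 (C-1), 112 (C-2), 99 (D-1), 98 (D-2), 94 (B-1), 93 (B-2)
First bid not allocated: €89.
Allocation: B 2, C 2, D 2. Every unit priced at €89.
Revenue = 6 × 89 = €534.

Total revenue: €534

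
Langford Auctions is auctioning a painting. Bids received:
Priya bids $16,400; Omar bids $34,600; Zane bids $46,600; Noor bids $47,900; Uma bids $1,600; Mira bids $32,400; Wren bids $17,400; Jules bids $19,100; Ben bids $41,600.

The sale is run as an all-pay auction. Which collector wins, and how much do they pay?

Sorting bids: 47,900 (Noor) > 46,600 (Zane) > 41,600 (Ben) > 34,600 (Omar) > 32,400 (Mira) > 19,100 (Jules) > …
Noor wins with the top bid; all bids are sunk regardless.

Noor pays $47,900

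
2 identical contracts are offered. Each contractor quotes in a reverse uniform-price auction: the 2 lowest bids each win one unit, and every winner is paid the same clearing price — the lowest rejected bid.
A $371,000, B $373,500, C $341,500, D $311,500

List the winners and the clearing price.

Ordering the bids: 311,500 (D), 341,500 (C), 371,000 (A), 373,500 (B)
The 2 lowest are D, C.
Clearing price = lowest rejected bid = $371,000.

D, C; each is paid $371,000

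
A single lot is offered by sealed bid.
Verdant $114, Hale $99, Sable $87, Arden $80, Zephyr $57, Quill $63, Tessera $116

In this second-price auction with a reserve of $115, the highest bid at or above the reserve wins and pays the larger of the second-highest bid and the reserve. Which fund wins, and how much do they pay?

Tessera pays $115

Sorting bids: 116 (Tessera) > 114 (Verdant) > 99 (Hale) > 87 (Sable) > 80 (Arden) > 63 (Quill) > …
Tessera has the top bid at or above the reserve ($116).
max(second-highest $114, reserve $115) = $115.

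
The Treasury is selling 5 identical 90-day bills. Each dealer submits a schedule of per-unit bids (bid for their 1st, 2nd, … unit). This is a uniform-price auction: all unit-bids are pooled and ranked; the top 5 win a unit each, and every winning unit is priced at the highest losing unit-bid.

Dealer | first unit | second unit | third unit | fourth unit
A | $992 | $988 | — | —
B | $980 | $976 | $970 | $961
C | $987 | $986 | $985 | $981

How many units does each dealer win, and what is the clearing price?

All unit-bids, highest first — top 5: 992 (A-1), 988 (A-2), 987 (C-1), 986 (C-2), 985 (C-3)
First bid not allocated: $981.
Allocation: A 2, C 3.

A 2, C 3; clearing price $981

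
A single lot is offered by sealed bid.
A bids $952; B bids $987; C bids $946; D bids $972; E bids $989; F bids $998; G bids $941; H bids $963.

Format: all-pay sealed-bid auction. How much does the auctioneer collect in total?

Bids in order: 998 (F) > 989 (E) > 987 (B) > 972 (D) > 963 (H) > 952 (A) > …
F wins with the top bid; all bids are sunk regardless.
Every bidder forfeits their bid regardless of winning.
Revenue = 952 + 987 + 946 + 972 + 989 + 998 + 941 + 963 = $7,748.

Total revenue: $7,748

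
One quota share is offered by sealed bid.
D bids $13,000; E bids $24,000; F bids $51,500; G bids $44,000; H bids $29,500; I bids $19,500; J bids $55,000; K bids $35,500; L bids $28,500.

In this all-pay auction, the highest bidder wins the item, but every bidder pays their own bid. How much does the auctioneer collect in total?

All-pay auction: the highest bidder wins the item, but every bidder pays their own bid.
Bids in order: 55,000 (J) > 51,500 (F) > 44,000 (G) > 35,500 (K) > 29,500 (H) > 28,500 (L) > …
Every bidder forfeits their bid regardless of winning.
Revenue = 13,000 + 24,000 + 51,500 + 44,000 + 29,500 + 19,500 + 55,000 + 35,500 + 28,500 = $300,500.

Total revenue: $300,500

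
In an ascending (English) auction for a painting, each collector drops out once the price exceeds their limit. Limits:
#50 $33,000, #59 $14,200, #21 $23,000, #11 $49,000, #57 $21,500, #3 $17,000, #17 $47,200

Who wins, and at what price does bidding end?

#11 wins at $47,200

Limits ranked: 49,000 (#11) > 47,200 (#17) > 33,000 (#50) > 23,000 (#21) > 21,500 (#57) > 17,000 (#3) > …
#17 is the last rival to drop out, at $47,200; #11 remains and wins at that price.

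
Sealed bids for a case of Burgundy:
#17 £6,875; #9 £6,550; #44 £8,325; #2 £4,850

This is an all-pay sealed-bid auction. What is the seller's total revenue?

Total revenue: £26,600

All-pay sealed-bid auction: the highest bidder wins the item, but every bidder pays their own bid.
Sorting bids: 8,325 (#44) > 6,875 (#17) > 6,550 (#9) > 4,850 (#2)
#44 wins with the top bid; all bids are sunk regardless.
Every bidder forfeits their bid regardless of winning.
Revenue = 6,875 + 6,550 + 8,325 + 4,850 = £26,600.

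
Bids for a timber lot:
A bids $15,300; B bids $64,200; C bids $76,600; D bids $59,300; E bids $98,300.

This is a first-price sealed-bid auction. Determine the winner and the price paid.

E pays $98,300

Bids ranked: 98,300 (E) > 76,600 (C) > 64,200 (B) > 59,300 (D) > 15,300 (A)
E has the highest bid and pays exactly that: $98,300.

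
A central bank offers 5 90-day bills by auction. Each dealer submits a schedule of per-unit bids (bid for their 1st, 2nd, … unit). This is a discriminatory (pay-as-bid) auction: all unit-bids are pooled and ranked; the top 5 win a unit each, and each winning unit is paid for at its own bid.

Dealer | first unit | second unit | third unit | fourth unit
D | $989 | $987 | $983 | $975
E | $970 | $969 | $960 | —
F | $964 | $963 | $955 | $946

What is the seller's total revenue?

Merging the schedules and taking the best 5: 989 (D-1), 987 (D-2), 983 (D-3), 975 (D-4), 970 (E-1)
Next rejected bid: $969 (not a price — pay-as-bid).
Each winning unit pays its own bid.
Revenue = 989 + 987 + 983 + 975 + 970 = $4,904.

Total revenue: $4,904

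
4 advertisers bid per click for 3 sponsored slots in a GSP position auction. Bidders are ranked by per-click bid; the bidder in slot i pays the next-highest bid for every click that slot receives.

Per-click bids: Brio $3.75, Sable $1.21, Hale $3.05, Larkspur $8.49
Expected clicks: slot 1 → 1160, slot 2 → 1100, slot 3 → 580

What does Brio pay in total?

Brio pays $3355.00

Sorting advertisers: $8.49 (Larkspur) > $3.75 (Brio) > $3.05 (Hale) > $1.21 (Sable)
Brio holds slot 2 → pays next bid $3.05 × 1100 clicks = $3355.00.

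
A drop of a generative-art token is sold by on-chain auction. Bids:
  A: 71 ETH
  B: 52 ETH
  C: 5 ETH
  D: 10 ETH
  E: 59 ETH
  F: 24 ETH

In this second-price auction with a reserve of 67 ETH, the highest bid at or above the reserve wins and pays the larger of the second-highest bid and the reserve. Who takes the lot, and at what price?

A pays 67 ETH

Bids ranked: 71 (A) > 59 (E) > 52 (B) > 24 (F) > 10 (D) > 5 (C)
Highest eligible bid: A at 71 ETH.
max(second-highest 59 ETH, reserve 67 ETH) = 67 ETH.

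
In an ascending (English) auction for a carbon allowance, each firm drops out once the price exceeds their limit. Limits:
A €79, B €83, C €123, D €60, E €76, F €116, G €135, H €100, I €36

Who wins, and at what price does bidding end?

G wins at €123

Rule: the price rises until one bidder remains; the winner pays the price at which the last rival dropped out.
Limits in order: 135 (G) > 123 (C) > 116 (F) > 100 (H) > 83 (B) > 79 (A) > …
Once the price passes €123, only G is left; the hammer falls at C's limit of €123.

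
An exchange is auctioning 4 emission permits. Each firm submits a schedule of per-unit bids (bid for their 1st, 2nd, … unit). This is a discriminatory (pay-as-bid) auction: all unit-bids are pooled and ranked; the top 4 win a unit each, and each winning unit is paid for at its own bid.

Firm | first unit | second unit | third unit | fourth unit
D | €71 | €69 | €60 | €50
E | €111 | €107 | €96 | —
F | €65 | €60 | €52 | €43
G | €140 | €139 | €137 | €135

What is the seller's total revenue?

Total revenue: €551

Merging the schedules and taking the best 4: 140 (G-1), 139 (G-2), 137 (G-3), 135 (G-4)
Next rejected bid: €111 (not a price — pay-as-bid).
Each winning unit pays its own bid.
Revenue = 140 + 139 + 137 + 135 = €551.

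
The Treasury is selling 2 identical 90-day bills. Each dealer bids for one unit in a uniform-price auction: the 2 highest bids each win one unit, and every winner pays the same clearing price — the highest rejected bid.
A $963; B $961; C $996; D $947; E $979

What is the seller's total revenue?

Total revenue: $1,926

Ordering the bids: 996 (C), 979 (E), 963 (A), 961 (B), …
Top 2: C, E.
Highest unsuccessful bid: $963 → clearing price.
Total revenue = 2 × $963 = $1,926.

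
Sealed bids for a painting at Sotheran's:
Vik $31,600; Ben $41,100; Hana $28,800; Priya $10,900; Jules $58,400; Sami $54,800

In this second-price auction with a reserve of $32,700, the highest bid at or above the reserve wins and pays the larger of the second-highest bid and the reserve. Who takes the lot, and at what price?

Bids in order: 58,400 (Jules) > 54,800 (Sami) > 41,100 (Ben) > 31,600 (Vik) > 28,800 (Hana) > 10,900 (Priya)
Highest eligible bid: Jules at $58,400.
Second-highest bid $54,800 exceeds the reserve $32,700 → payment $54,800.

Jules pays $54,800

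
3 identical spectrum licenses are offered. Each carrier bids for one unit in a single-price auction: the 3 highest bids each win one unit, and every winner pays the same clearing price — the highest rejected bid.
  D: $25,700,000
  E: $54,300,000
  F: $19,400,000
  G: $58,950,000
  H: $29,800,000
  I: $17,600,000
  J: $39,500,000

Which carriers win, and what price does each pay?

Sorting: 58,950,000 (G), 54,300,000 (E), 39,500,000 (J), 29,800,000 (H), 25,700,000 (D), …
Top 3: G, E, J.
First losing bid is H's $29,800,000, which sets the uniform price.

G, E, J; each pays $29,800,000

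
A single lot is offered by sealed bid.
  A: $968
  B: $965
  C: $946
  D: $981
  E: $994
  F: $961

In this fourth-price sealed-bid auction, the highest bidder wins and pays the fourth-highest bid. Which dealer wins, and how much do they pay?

Bids ranked: 994 (E) > 981 (D) > 968 (A) > 965 (B) > 961 (F) > 946 (C)
E is highest; pays the fourth-highest bid, $965.

E pays $965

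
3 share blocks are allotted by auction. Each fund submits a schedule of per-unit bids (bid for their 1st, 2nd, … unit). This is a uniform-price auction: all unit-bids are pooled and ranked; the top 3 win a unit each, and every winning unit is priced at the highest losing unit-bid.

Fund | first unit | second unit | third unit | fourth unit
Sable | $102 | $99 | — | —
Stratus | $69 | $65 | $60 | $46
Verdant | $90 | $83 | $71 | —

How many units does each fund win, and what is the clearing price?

Sable 2, Verdant 1; clearing price $83

Pooled unit-bids ranked (top 3): 102 (Sable-1), 99 (Sable-2), 90 (Verdant-1)
Highest rejected unit-bid = $83.
Allocation: Sable 2, Verdant 1.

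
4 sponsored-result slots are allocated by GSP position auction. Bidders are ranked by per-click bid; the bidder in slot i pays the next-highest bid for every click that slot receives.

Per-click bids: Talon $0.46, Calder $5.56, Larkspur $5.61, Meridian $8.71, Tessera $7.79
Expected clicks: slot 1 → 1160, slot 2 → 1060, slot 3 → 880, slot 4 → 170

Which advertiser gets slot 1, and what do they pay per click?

Meridian; $7.79 per click

Sorting advertisers: $8.71 (Meridian) > $7.79 (Tessera) > $5.61 (Larkspur) > $5.56 (Calder) > $0.46 (Talon)
Slot 1 goes to the first-ranked bidder, Meridian, who pays the next bid down: $7.79/click.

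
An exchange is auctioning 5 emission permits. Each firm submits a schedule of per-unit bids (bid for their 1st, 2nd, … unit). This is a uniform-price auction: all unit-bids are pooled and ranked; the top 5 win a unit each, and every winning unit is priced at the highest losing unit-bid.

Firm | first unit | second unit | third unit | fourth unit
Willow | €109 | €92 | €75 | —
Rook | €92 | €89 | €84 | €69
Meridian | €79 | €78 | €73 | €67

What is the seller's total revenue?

Total revenue: €395

Merging the schedules and taking the best 5: 109 (Willow-1), 92 (Willow-2), 92 (Rook-1), 89 (Rook-2), 84 (Rook-3)
The (k+1)-th unit-bid is €79.
Allocation: Rook 3, Willow 2. Every unit priced at €79.
Revenue = 5 × 79 = €395.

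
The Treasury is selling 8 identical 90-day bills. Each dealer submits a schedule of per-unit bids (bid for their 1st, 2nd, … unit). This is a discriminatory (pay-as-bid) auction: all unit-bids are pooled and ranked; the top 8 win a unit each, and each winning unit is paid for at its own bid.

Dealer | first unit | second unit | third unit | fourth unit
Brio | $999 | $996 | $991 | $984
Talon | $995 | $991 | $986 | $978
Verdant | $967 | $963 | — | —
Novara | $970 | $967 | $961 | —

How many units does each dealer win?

Brio 4, Talon 4

Pooled unit-bids ranked (top 8): 999 (Brio-1), 996 (Brio-2), 995 (Talon-1), 991 (Brio-3), 991 (Talon-2), 986 (Talon-3), 984 (Brio-4), 978 (Talon-4)
Next rejected bid: $970 (not a price — pay-as-bid).
Allocation: Brio 4, Talon 4.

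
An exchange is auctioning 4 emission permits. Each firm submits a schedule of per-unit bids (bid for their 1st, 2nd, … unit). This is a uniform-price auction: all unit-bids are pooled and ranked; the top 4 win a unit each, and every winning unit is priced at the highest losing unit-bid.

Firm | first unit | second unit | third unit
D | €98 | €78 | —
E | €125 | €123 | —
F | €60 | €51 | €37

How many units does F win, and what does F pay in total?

Merging the schedules and taking the best 4: 125 (E-1), 123 (E-2), 98 (D-1), 78 (D-2)
Highest rejected unit-bid = €60.
F wins 0 unit(s) at €60 each.

F: 0 units, pays €0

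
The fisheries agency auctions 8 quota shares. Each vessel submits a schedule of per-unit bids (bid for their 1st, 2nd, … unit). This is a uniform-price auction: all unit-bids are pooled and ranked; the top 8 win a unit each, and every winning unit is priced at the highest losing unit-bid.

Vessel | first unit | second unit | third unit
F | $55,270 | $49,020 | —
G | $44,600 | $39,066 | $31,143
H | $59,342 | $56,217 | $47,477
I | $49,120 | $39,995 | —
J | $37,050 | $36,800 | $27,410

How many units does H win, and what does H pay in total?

All unit-bids, highest first — top 8: 59,342 (H-1), 56,217 (H-2), 55,270 (F-1), 49,120 (I-1), 49,020 (F-2), 47,477 (H-3), 44,600 (G-1), 39,995 (I-2)
The (k+1)-th unit-bid is $39,066.
H wins 3 unit(s) at $39,066 each.

H: 3 units, pays $117,198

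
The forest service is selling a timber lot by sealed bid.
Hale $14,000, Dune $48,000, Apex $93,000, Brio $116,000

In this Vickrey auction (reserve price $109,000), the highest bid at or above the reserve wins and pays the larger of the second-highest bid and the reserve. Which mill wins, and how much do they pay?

Brio pays $109,000

Vickrey auction (reserve price $109,000): the highest bid at or above the reserve wins and pays the larger of the second-highest bid and the reserve.
Bids in order: 116,000 (Brio) > 93,000 (Apex) > 48,000 (Dune) > 14,000 (Hale)
Highest eligible bid: Brio at $116,000.
max(second-highest $93,000, reserve $109,000) = $109,000.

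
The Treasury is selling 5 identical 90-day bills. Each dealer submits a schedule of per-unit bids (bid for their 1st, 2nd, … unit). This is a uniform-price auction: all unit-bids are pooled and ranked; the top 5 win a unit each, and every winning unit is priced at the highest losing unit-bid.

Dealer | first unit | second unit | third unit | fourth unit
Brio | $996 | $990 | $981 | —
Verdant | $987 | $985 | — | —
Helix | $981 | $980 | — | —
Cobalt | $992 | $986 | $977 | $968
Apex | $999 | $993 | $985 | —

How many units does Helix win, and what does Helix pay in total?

Helix: 0 units, pays $0

Merging the schedules and taking the best 5: 999 (Apex-1), 996 (Brio-1), 993 (Apex-2), 992 (Cobalt-1), 990 (Brio-2)
The (k+1)-th unit-bid is $987.
Helix wins 0 unit(s) at $987 each.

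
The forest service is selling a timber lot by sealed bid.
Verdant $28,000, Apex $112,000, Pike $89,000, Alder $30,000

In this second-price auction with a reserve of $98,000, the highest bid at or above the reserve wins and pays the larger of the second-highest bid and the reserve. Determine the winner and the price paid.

Bids in order: 112,000 (Apex) > 89,000 (Pike) > 30,000 (Alder) > 28,000 (Verdant)
Apex has the top bid at or above the reserve ($112,000).
Second-highest bid $89,000 is below the reserve $98,000, so the reserve binds → payment $98,000.

Apex pays $98,000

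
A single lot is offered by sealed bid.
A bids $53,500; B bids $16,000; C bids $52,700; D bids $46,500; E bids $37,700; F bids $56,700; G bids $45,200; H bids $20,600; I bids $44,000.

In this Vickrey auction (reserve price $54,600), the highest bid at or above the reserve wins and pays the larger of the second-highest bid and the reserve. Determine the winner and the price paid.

Bids in order: 56,700 (F) > 53,500 (A) > 52,700 (C) > 46,500 (D) > 45,200 (G) > 44,000 (I) > …
Highest eligible bid: F at $56,700.
max(second-highest $53,500, reserve $54,600) = $54,600.

F pays $54,600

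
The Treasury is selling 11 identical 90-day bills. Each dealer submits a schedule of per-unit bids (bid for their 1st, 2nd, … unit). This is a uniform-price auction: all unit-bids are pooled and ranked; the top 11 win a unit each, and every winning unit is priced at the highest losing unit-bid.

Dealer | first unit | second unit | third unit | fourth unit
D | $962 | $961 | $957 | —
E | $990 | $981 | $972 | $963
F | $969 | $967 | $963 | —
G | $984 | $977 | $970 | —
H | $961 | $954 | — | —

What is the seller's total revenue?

Total revenue: $10,571

Merging the schedules and taking the best 11: 990 (E-1), 984 (G-1), 981 (E-2), 977 (G-2), 972 (E-3), 970 (G-3), 969 (F-1), 967 (F-2), 963 (E-4), 963 (F-3), 962 (D-1)
Highest rejected unit-bid = $961.
Allocation: D 1, E 4, F 3, G 3. Every unit priced at $961.
Revenue = 11 × 961 = $10,571.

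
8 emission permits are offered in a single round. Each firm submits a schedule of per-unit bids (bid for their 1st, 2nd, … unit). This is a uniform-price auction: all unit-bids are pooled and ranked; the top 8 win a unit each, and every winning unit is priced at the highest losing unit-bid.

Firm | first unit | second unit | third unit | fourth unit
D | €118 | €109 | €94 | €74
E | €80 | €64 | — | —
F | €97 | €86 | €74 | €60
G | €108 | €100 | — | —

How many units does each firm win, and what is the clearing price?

D 3, E 1, F 2, G 2; clearing price €74

Merging the schedules and taking the best 8: 118 (D-1), 109 (D-2), 108 (G-1), 100 (G-2), 97 (F-1), 94 (D-3), 86 (F-2), 80 (E-1)
First bid not allocated: €74.
Allocation: D 3, E 1, F 2, G 2.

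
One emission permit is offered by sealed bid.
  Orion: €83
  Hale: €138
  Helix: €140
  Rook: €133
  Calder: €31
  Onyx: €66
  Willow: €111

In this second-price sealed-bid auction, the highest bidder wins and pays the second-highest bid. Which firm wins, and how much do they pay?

Helix pays €138

Bids ranked: 140 (Helix) > 138 (Hale) > 133 (Rook) > 111 (Willow) > 83 (Orion) > 66 (Onyx) > …
Helix is highest; pays the second-highest bid, €138.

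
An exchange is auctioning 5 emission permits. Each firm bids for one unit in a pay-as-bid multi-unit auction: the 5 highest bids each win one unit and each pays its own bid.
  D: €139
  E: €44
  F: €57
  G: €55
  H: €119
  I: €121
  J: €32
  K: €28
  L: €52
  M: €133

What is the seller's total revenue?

Bids ranked high→low: 139 (D), 133 (M), 121 (I), 119 (H), 57 (F), 55 (G), 52 (L), …
Top 5: D, M, I, H, F.
Total revenue = 139 + 133 + 121 + 119 + 57 = €569.

Total revenue: €569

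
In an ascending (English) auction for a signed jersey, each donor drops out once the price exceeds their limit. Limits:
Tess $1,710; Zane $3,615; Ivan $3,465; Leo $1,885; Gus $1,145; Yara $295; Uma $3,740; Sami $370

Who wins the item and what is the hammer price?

Uma wins at $3,615

Rule: the price rises until one bidder remains; the winner pays the price at which the last rival dropped out.
Limits in order: 3,740 (Uma) > 3,615 (Zane) > 3,465 (Ivan) > 1,885 (Leo) > 1,710 (Tess) > 1,145 (Gus) > …
Once the price passes $3,615, only Uma is left; the hammer falls at Zane's limit of $3,615.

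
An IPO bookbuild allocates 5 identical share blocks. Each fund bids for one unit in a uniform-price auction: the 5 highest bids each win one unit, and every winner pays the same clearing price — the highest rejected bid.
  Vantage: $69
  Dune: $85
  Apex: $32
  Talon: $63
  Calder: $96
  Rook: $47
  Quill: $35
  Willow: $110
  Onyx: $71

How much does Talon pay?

Sorting: 110 (Willow), 96 (Calder), 85 (Dune), 71 (Onyx), 69 (Vantage), 63 (Talon), 47 (Rook), …
Top 5: Willow, Calder, Dune, Onyx, Vantage.
Clearing price = highest rejected bid = $63.
Talon does not win → pays $0.

Talon pays $0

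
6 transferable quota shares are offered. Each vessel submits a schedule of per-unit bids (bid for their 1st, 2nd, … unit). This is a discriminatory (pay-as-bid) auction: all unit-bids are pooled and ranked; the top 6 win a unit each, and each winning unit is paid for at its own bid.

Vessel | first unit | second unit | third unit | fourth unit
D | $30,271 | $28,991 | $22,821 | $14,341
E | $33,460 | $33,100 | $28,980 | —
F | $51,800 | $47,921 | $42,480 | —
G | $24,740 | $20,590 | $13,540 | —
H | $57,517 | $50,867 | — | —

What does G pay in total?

G pays $0

Merging the schedules and taking the best 6: 57,517 (H-1), 51,800 (F-1), 50,867 (H-2), 47,921 (F-2), 42,480 (F-3), 33,460 (E-1)
Next rejected bid: $33,100 (not a price — pay-as-bid).
G wins no units.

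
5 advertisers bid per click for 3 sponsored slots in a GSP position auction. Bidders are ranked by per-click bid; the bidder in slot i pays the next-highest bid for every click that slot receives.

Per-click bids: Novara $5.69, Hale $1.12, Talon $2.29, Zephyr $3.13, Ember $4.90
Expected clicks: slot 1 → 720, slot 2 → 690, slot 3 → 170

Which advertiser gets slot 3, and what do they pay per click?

Zephyr; $2.29 per click

Per-click bids in order: $5.69 (Novara) > $4.90 (Ember) > $3.13 (Zephyr) > $2.29 (Talon) > …
Slot 3 goes to the third-ranked bidder, Zephyr, who pays the next bid down: $2.29/click.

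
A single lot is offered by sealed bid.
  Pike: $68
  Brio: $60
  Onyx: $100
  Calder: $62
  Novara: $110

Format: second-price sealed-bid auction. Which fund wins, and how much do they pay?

Bids in order: 110 (Novara) > 100 (Onyx) > 68 (Pike) > 62 (Calder) > 60 (Brio)
Novara wins with the highest bid; price is set by the runner-up at $100.

Novara pays $100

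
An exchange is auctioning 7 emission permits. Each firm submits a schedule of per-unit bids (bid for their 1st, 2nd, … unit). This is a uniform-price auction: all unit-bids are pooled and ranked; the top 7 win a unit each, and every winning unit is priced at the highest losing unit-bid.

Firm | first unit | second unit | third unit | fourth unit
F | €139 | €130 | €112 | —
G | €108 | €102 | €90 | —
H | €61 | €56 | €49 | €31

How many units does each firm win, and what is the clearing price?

All unit-bids, highest first — top 7: 139 (F-1), 130 (F-2), 112 (F-3), 108 (G-1), 102 (G-2), 90 (G-3), 61 (H-1)
First bid not allocated: €56.
Allocation: F 3, G 3, H 1.

F 3, G 3, H 1; clearing price €56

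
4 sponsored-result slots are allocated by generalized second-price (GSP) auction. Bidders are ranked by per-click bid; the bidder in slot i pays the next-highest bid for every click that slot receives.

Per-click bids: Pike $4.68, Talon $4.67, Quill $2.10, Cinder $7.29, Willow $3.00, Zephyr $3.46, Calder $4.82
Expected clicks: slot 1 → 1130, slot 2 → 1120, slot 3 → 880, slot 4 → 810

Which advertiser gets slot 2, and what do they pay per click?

Sorting advertisers: $7.29 (Cinder) > $4.82 (Calder) > $4.68 (Pike) > $4.67 (Talon) > $3.46 (Zephyr) > …
Slot 2 goes to the second-ranked bidder, Calder, who pays the next bid down: $4.68/click.

Calder; $4.68 per click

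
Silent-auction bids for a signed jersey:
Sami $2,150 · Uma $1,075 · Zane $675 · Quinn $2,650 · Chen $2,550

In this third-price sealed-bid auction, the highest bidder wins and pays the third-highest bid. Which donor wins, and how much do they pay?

Quinn pays $2,150

Bids in order: 2,650 (Quinn) > 2,550 (Chen) > 2,150 (Sami) > 1,075 (Uma) > 675 (Zane)
Quinn is highest; pays the third-highest bid, $2,150.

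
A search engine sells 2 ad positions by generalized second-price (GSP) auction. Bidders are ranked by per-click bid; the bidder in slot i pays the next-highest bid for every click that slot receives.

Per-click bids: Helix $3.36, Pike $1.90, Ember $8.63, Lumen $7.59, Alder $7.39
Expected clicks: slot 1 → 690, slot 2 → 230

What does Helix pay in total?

Helix pays $0.00

Sorting advertisers: $8.63 (Ember) > $7.59 (Lumen) > $7.39 (Alder) > …
Helix ranks below slot 2 → no slot, pays nothing.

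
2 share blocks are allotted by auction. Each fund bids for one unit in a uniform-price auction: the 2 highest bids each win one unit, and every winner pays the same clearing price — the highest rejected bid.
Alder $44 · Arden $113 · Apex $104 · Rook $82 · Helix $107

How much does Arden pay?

Ordering the bids: 113 (Arden), 107 (Helix), 104 (Apex), 82 (Rook), …
The 2 highest are Arden, Helix.
Highest unsuccessful bid: $104 → clearing price.
Arden wins → pays $104.

Arden pays $104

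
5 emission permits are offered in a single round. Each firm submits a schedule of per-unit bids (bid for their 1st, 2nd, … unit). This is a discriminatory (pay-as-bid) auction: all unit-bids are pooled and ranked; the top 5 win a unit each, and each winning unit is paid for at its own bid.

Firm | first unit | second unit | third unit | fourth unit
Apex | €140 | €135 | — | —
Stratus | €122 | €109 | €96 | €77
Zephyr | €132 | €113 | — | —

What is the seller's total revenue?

Pooled unit-bids ranked (top 5): 140 (Apex-1), 135 (Apex-2), 132 (Zephyr-1), 122 (Stratus-1), 113 (Zephyr-2)
Next rejected bid: €109 (not a price — pay-as-bid).
Each winning unit pays its own bid.
Revenue = 140 + 135 + 132 + 122 + 113 = €642.

Total revenue: €642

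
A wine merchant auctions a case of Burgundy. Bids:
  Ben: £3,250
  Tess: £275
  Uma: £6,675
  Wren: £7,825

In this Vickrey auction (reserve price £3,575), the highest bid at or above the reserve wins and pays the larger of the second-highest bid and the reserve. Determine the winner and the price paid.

Sorting bids: 7,825 (Wren) > 6,675 (Uma) > 3,250 (Ben) > 275 (Tess)
Wren has the top bid at or above the reserve (£7,825).
Second-highest bid £6,675 exceeds the reserve £3,575 → payment £6,675.

Wren pays £6,675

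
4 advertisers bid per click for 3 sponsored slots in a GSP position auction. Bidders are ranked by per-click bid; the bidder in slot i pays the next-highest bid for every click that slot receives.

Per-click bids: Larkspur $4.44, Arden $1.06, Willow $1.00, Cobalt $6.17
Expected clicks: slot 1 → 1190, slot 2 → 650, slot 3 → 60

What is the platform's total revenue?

Total revenue: $6032.60

Per-click bids in order: $6.17 (Cobalt) > $4.44 (Larkspur) > $1.06 (Arden) > $1.00 (Willow)
Slot 1: Cobalt pays $4.44 × 1190 = $5283.60
Slot 2: Larkspur pays $1.06 × 650 = $689.00
Slot 3: Arden pays $1.00 × 60 = $60.00
Total = $6032.60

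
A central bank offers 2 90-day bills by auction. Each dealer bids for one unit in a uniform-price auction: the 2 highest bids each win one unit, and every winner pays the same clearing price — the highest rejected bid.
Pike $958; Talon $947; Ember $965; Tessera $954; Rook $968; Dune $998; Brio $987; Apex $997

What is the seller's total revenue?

Sorting: 998 (Dune), 997 (Apex), 987 (Brio), 968 (Rook), …
Top 2: Dune, Apex.
Clearing price = highest rejected bid = $987.
Total revenue = 2 × $987 = $1,974.

Total revenue: $1,974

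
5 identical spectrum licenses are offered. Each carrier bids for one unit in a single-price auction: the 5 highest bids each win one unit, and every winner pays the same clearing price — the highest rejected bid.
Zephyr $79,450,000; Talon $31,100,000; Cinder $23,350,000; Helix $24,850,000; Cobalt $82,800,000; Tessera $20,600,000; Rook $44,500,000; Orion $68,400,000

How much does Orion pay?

Orion pays $24,850,000

Ordering the bids: 82,800,000 (Cobalt), 79,450,000 (Zephyr), 68,400,000 (Orion), 44,500,000 (Rook), 31,100,000 (Talon), 24,850,000 (Helix), 23,350,000 (Cinder), …
The 5 highest are Cobalt, Zephyr, Orion, Rook, Talon.
First losing bid is Helix's $24,850,000, which sets the uniform price.
Orion wins → pays $24,850,000.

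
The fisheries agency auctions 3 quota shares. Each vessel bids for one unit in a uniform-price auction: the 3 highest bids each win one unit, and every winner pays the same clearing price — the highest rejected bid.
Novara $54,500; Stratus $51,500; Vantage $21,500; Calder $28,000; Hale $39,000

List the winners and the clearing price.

Novara, Stratus, Hale; each pays $28,000

Sorting: 54,500 (Novara), 51,500 (Stratus), 39,000 (Hale), 28,000 (Calder), 21,500 (Vantage)
The 3 highest are Novara, Stratus, Hale.
First losing bid is Calder's $28,000, which sets the uniform price.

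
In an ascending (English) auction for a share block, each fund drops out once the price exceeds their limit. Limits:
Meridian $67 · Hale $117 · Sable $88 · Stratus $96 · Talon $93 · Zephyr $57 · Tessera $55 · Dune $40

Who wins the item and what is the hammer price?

Hale wins at $96

Rule: the price rises until one bidder remains; the winner pays the price at which the last rival dropped out.
Sorting limits: 117 (Hale) > 96 (Stratus) > 93 (Talon) > 88 (Sable) > 67 (Meridian) > 57 (Zephyr) > …
Stratus is the last rival to drop out, at $96; Hale remains and wins at that price.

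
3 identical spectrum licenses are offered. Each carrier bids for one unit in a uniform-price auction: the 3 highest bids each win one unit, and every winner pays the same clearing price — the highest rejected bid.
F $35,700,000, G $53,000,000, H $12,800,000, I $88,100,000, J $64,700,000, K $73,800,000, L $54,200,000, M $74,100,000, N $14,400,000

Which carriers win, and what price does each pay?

Bids ranked high→low: 88,100,000 (I), 74,100,000 (M), 73,800,000 (K), 64,700,000 (J), 54,200,000 (L), …
Top 3: I, M, K.
Clearing price = highest rejected bid = $64,700,000.

I, M, K; each pays $64,700,000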